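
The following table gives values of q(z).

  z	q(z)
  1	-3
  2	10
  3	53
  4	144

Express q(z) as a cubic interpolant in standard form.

q(z) = 3z^3 - 3z^2 + z - 4

Newton's divided differences:
q[1,2] = (10 - (-3)) / (2 - 1) = 13
q[2,3] = (53 - 10) / (3 - 2) = 43
q[3,4] = (144 - 53) / (4 - 3) = 91
q[1,2,3] = (43 - 13) / (3 - 1) = 15
q[2,3,4] = (91 - 43) / (4 - 2) = 24
q[1,2,3,4] = (24 - 15) / (4 - 1) = 3
q(z) = -3 + 13·(z - 1) + 15·(z - 1)(z - 2) + 3·(z - 1)(z - 2)(z - 3)
Expanding: q(z) = 3z^3 - 3z^2 + z - 4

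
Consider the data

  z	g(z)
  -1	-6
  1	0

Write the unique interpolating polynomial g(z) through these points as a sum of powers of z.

g(z) = 3z - 3

Build the Lagrange basis polynomials:
L_0(z) = (z - 1) / [-2] = -(1/2)z + 1/2
L_1(z) = (z + 1) / [2] = (1/2)z + 1/2
g(z) = (-6)·L_0 + 0·L_1
  (-6)·L_0(z) = 3z - 3
  0·L_1(z) = 0
Adding term by term: 3z - 3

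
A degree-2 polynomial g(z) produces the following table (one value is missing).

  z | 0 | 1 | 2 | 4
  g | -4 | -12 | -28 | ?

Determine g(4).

-84

The 3 known values determine g uniquely (degree ≤ 2).
Evaluate each Lagrange basis at z = 4:
L_0(4) = (3)·(2)/[(-1)·(-2)] = 3
L_1(4) = (4)·(2)/[(1)·(-1)] = -8
L_2(4) = (4)·(3)/[(2)·(1)] = 6
Sum: (-4)·(3) + (-12)·(-8) + (-28)·(6) = -84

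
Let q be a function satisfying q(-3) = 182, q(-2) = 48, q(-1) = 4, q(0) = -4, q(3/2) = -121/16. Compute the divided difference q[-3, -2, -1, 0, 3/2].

1

q[-3,-2] = (48 - 182) / (-2 - (-3)) = -134
q[-2,-1] = (4 - 48) / (-1 - (-2)) = -44
q[-1,0] = (-4 - 4) / (0 - (-1)) = -8
q[0,3/2] = (-121/16 - (-4)) / (3/2 - 0) = -19/8
q[-3,-2,-1] = (-44 - (-134)) / (-1 - (-3)) = 45
q[-2,-1,0] = (-8 - (-44)) / (0 - (-2)) = 18
q[-1,0,3/2] = (-19/8 - (-8)) / (3/2 - (-1)) = 9/4
q[-3,-2,-1,0] = (18 - 45) / (0 - (-3)) = -9
q[-2,-1,0,3/2] = (9/4 - 18) / (3/2 - (-2)) = -9/2
q[-3,-2,-1,0,3/2] = (-9/2 - (-9)) / (3/2 - (-3)) = 1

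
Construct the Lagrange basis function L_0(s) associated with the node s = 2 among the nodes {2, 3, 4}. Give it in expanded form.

L_0(s) = (1/2)s^2 - (7/2)s + 6

L_0(s) = (s - 3)(s - 4) / [(-1)·(-2)]
       = (s^2 - 7s + 12) / (2)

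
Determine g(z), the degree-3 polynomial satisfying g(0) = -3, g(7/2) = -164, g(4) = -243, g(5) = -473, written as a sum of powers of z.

g(z) = -4z^3 + 2z^2 - 4z - 3

Build the Lagrange basis polynomials:
L_0(z) = (z - 7/2)(z - 4)(z - 5) / [-70] = -(1/70)z^3 + (5/28)z^2 - (103/140)z + 1
L_1(z) = z(z - 4)(z - 5) / [21/8] = (8/21)z^3 - (24/7)z^2 + (160/21)z
L_2(z) = z(z - 7/2)(z - 5) / [-2] = -(1/2)z^3 + (17/4)z^2 - (35/4)z
L_3(z) = z(z - 7/2)(z - 4) / [15/2] = (2/15)z^3 - z^2 + (28/15)z
g(z) = (-3)·L_0 + (-164)·L_1 + (-243)·L_2 + (-473)·L_3
  (-3)·L_0(z) = (3/70)z^3 - (15/28)z^2 + (309/140)z - 3
  (-164)·L_1(z) = -(1312/21)z^3 + (3936/7)z^2 - (26240/21)z
  (-243)·L_2(z) = (243/2)z^3 - (4131/4)z^2 + (8505/4)z
  (-473)·L_3(z) = -(946/15)z^3 + 473z^2 - (13244/15)z
Adding term by term: -4z^3 + 2z^2 - 4z - 3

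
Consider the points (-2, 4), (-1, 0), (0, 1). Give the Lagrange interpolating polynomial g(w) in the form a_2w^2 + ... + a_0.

g(w) = (5/2)w^2 + (7/2)w + 1

L_0(w) = (w + 1)w / [2] = (1/2)w^2 + (1/2)w
L_1(w) = (w + 2)w / [-1] = -w^2 - 2w
L_2(w) = (w + 2)(w + 1) / [2] = (1/2)w^2 + (3/2)w + 1
g(w) = 4·L_0 + 0·L_1 + 1·L_2
  4·L_0(w) = 2w^2 + 2w
  0·L_1(w) = 0
  1·L_2(w) = (1/2)w^2 + (3/2)w + 1
Adding term by term: (5/2)w^2 + (7/2)w + 1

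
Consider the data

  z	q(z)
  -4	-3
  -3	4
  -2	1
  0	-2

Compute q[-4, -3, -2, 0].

q[-4,-3] = (4 - (-3)) / (-3 - (-4)) = 7
q[-3,-2] = (1 - 4) / (-2 - (-3)) = -3
q[-2,0] = (-2 - 1) / (0 - (-2)) = -3/2
q[-4,-3,-2] = (-3 - 7) / (-2 - (-4)) = -5
q[-3,-2,0] = (-3/2 - (-3)) / (0 - (-3)) = 1/2
q[-4,-3,-2,0] = (1/2 - (-5)) / (0 - (-4)) = 11/8

11/8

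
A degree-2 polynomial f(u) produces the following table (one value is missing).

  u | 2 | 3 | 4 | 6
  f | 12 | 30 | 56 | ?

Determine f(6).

The 3 known values determine f uniquely (degree ≤ 2).
L_0(6) = (3)·(2)/[(-1)·(-2)] = 3
L_1(6) = (4)·(2)/[(1)·(-1)] = -8
L_2(6) = (4)·(3)/[(2)·(1)] = 6
Sum: 12·(3) + 30·(-8) + 56·(6) = 132

132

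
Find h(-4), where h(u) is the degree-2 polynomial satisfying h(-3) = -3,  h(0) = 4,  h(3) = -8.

L_0(-4) = (-4)·(-7)/[(-3)·(-6)] = 14/9
L_1(-4) = (-1)·(-7)/[(3)·(-3)] = -7/9
L_2(-4) = (-1)·(-4)/[(6)·(3)] = 2/9
Sum: (-3)·(14/9) + 4·(-7/9) + (-8)·(2/9) = -86/9

-86/9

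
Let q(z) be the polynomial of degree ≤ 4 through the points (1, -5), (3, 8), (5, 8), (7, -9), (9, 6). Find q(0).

-81/128

Using Newton's divided-difference form:
q[1,3] = (8 - (-5)) / (3 - 1) = 13/2
q[3,5] = (8 - 8) / (5 - 3) = 0
q[5,7] = (-9 - 8) / (7 - 5) = -17/2
q[7,9] = (6 - (-9)) / (9 - 7) = 15/2
q[1,3,5] = (0 - 13/2) / (5 - 1) = -13/8
q[3,5,7] = (-17/2 - 0) / (7 - 3) = -17/8
q[5,7,9] = (15/2 - (-17/2)) / (9 - 5) = 4
q[1,3,5,7] = (-17/8 - (-13/8)) / (7 - 1) = -1/12
q[3,5,7,9] = (4 - (-17/8)) / (9 - 3) = 49/48
q[1,3,5,7,9] = (49/48 - (-1/12)) / (9 - 1) = 53/384
q(0) = -5 + (13/2)·(-1) + (-13/8)·(-1)·(-3) + (-1/12)·(-1)·(-3)·(-5) + (53/384)·(-1)·(-3)·(-5)·(-7) = -81/128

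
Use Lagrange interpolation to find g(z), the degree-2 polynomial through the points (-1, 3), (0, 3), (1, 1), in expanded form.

L_0(z) = z(z - 1) / [2] = (1/2)z^2 - (1/2)z
L_1(z) = (z + 1)(z - 1) / [-1] = -z^2 + 1
L_2(z) = (z + 1)z / [2] = (1/2)z^2 + (1/2)z
g(z) = 3·L_0 + 3·L_1 + 1·L_2
  3·L_0(z) = (3/2)z^2 - (3/2)z
  3·L_1(z) = -3z^2 + 3
  1·L_2(z) = (1/2)z^2 + (1/2)z
Adding term by term: -z^2 - z + 3

g(z) = -z^2 - z + 3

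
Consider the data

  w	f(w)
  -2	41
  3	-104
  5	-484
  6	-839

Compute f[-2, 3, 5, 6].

f[-2,3] = (-104 - 41) / (3 - (-2)) = -29
f[3,5] = (-484 - (-104)) / (5 - 3) = -190
f[5,6] = (-839 - (-484)) / (6 - 5) = -355
f[-2,3,5] = (-190 - (-29)) / (5 - (-2)) = -23
f[3,5,6] = (-355 - (-190)) / (6 - 3) = -55
f[-2,3,5,6] = (-55 - (-23)) / (6 - (-2)) = -4

-4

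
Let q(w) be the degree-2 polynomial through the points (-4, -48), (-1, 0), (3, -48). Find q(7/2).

-63

Evaluate each Lagrange basis at w = 7/2:
L_0(7/2) = (9/2)·(1/2)/[(-3)·(-7)] = 3/28
L_1(7/2) = (15/2)·(1/2)/[(3)·(-4)] = -5/16
L_2(7/2) = (15/2)·(9/2)/[(7)·(4)] = 135/112
Sum: (-48)·(3/28) + 0 + (-48)·(135/112) = -63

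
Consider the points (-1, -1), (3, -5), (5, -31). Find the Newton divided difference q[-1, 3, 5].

q[-1,3] = (-5 - (-1)) / (3 - (-1)) = -1
q[3,5] = (-31 - (-5)) / (5 - 3) = -13
q[-1,3,5] = (-13 - (-1)) / (5 - (-1)) = -2

-2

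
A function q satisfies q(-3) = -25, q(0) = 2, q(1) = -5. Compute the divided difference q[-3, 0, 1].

-4

q[-3,0] = (2 - (-25)) / (0 - (-3)) = 9
q[0,1] = (-5 - 2) / (1 - 0) = -7
q[-3,0,1] = (-7 - 9) / (1 - (-3)) = -4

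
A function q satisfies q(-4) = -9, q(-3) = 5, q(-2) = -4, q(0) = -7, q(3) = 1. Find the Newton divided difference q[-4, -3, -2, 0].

q[-4,-3] = (5 - (-9)) / (-3 - (-4)) = 14
q[-3,-2] = (-4 - 5) / (-2 - (-3)) = -9
q[-2,0] = (-7 - (-4)) / (0 - (-2)) = -3/2
q[-4,-3,-2] = (-9 - 14) / (-2 - (-4)) = -23/2
q[-3,-2,0] = (-3/2 - (-9)) / (0 - (-3)) = 5/2
q[-4,-3,-2,0] = (5/2 - (-23/2)) / (0 - (-4)) = 7/2

7/2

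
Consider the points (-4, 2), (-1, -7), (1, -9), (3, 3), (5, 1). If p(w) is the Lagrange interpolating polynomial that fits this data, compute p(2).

-793/210

Evaluate each Lagrange basis at w = 2:
L_0(2) = (3)·(1)·(-1)·(-3)/[(-3)·(-5)·(-7)·(-9)] = 1/105
L_1(2) = (6)·(1)·(-1)·(-3)/[(3)·(-2)·(-4)·(-6)] = -1/8
L_2(2) = (6)·(3)·(-1)·(-3)/[(5)·(2)·(-2)·(-4)] = 27/40
L_3(2) = (6)·(3)·(1)·(-3)/[(7)·(4)·(2)·(-2)] = 27/56
L_4(2) = (6)·(3)·(1)·(-1)/[(9)·(6)·(4)·(2)] = -1/24
Sum: 2·(1/105) + (-7)·(-1/8) + (-9)·(27/40) + 3·(27/56) + 1·(-1/24) = -793/210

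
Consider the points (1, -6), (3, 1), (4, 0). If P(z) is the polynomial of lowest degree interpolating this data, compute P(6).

-11

Evaluate each Lagrange basis at z = 6:
L_0(6) = (3)·(2)/[(-2)·(-3)] = 1
L_1(6) = (5)·(2)/[(2)·(-1)] = -5
L_2(6) = (5)·(3)/[(3)·(1)] = 5
Sum: (-6)·(1) + 1·(-5) + 0 = -11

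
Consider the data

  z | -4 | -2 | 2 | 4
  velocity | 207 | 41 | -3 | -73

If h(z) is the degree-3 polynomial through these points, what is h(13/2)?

Using Newton's divided-difference form:
h[-4,-2] = (41 - 207) / (-2 - (-4)) = -83
h[-2,2] = (-3 - 41) / (2 - (-2)) = -11
h[2,4] = (-73 - (-3)) / (4 - 2) = -35
h[-4,-2,2] = (-11 - (-83)) / (2 - (-4)) = 12
h[-2,2,4] = (-35 - (-11)) / (4 - (-2)) = -4
h[-4,-2,2,4] = (-4 - 12) / (4 - (-4)) = -2
h(13/2) = 207 + (-83)·(21/2) + 12·(21/2)·(17/2) + (-2)·(21/2)·(17/2)·(9/2) = -1587/4

-1587/4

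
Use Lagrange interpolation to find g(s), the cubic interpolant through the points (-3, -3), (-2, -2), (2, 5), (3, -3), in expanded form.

g(s) = -(7/20)s^3 - (9/10)s^2 + (63/20)s + 51/10

L_0(s) = (s + 2)(s - 2)(s - 3) / [-30] = -(1/30)s^3 + (1/10)s^2 + (2/15)s - 2/5
L_1(s) = (s + 3)(s - 2)(s - 3) / [20] = (1/20)s^3 - (1/10)s^2 - (9/20)s + 9/10
L_2(s) = (s + 3)(s + 2)(s - 3) / [-20] = -(1/20)s^3 - (1/10)s^2 + (9/20)s + 9/10
L_3(s) = (s + 3)(s + 2)(s - 2) / [30] = (1/30)s^3 + (1/10)s^2 - (2/15)s - 2/5
g(s) = (-3)·L_0 + (-2)·L_1 + 5·L_2 + (-3)·L_3
  (-3)·L_0(s) = (1/10)s^3 - (3/10)s^2 - (2/5)s + 6/5
  (-2)·L_1(s) = -(1/10)s^3 + (1/5)s^2 + (9/10)s - 9/5
  5·L_2(s) = -(1/4)s^3 - (1/2)s^2 + (9/4)s + 9/2
  (-3)·L_3(s) = -(1/10)s^3 - (3/10)s^2 + (2/5)s + 6/5
Adding term by term: -(7/20)s^3 - (9/10)s^2 + (63/20)s + 51/10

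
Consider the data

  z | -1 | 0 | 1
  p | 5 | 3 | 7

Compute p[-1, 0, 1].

3

p[-1,0] = (3 - 5) / (0 - (-1)) = -2
p[0,1] = (7 - 3) / (1 - 0) = 4
p[-1,0,1] = (4 - (-2)) / (1 - (-1)) = 3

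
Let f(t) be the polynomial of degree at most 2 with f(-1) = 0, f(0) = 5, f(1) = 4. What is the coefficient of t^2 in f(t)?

-3

L_0(t) = t(t - 1) / [2] = (1/2)t^2 - (1/2)t
L_1(t) = (t + 1)(t - 1) / [-1] = -t^2 + 1
L_2(t) = (t + 1)t / [2] = (1/2)t^2 + (1/2)t
f(t) = 0·L_0 + 5·L_1 + 4·L_2
Only the coefficient of t^2 is needed; take it from each L_i and combine:
0·(1/2) + 5·(-1) + 4·(1/2) = -3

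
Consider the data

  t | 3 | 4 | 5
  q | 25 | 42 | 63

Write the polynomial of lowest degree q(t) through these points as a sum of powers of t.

Build the Lagrange basis polynomials:
L_0(t) = (t - 4)(t - 5) / [2] = (1/2)t^2 - (9/2)t + 10
L_1(t) = (t - 3)(t - 5) / [-1] = -t^2 + 8t - 15
L_2(t) = (t - 3)(t - 4) / [2] = (1/2)t^2 - (7/2)t + 6
q(t) = 25·L_0 + 42·L_1 + 63·L_2
  25·L_0(t) = (25/2)t^2 - (225/2)t + 250
  42·L_1(t) = -42t^2 + 336t - 630
  63·L_2(t) = (63/2)t^2 - (441/2)t + 378
Adding term by term: 2t^2 + 3t - 2

q(t) = 2t^2 + 3t - 2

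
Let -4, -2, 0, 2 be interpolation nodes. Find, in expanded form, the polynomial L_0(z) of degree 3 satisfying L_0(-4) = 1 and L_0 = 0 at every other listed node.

L_0(z) = (z + 2)z(z - 2) / [(-2)·(-4)·(-6)]
       = (z^3 - 4z) / (-48)

L_0(z) = -(1/48)z^3 + (1/12)z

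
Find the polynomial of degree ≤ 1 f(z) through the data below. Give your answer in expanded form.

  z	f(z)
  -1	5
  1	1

Build the Lagrange basis polynomials:
L_0(z) = (z - 1) / [-2] = -(1/2)z + 1/2
L_1(z) = (z + 1) / [2] = (1/2)z + 1/2
f(z) = 5·L_0 + 1·L_1
  5·L_0(z) = -(5/2)z + 5/2
  1·L_1(z) = (1/2)z + 1/2
Adding term by term: -2z + 3

f(z) = -2z + 3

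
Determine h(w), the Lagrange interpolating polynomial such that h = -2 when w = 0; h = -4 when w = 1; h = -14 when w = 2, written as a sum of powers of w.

Build the Lagrange basis polynomials:
L_0(w) = (w - 1)(w - 2) / [2] = (1/2)w^2 - (3/2)w + 1
L_1(w) = w(w - 2) / [-1] = -w^2 + 2w
L_2(w) = w(w - 1) / [2] = (1/2)w^2 - (1/2)w
h(w) = (-2)·L_0 + (-4)·L_1 + (-14)·L_2
  (-2)·L_0(w) = -w^2 + 3w - 2
  (-4)·L_1(w) = 4w^2 - 8w
  (-14)·L_2(w) = -7w^2 + 7w
Adding term by term: -4w^2 + 2w - 2

h(w) = -4w^2 + 2w - 2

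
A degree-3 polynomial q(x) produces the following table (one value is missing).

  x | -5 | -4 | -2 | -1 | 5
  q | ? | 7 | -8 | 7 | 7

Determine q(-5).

The 4 known values determine q uniquely (degree ≤ 3).
Evaluate each Lagrange basis at x = -5:
L_0(-5) = (-3)·(-4)·(-10)/[(-2)·(-3)·(-9)] = 20/9
L_1(-5) = (-1)·(-4)·(-10)/[(2)·(-1)·(-7)] = -20/7
L_2(-5) = (-1)·(-3)·(-10)/[(3)·(1)·(-6)] = 5/3
L_3(-5) = (-1)·(-3)·(-4)/[(9)·(7)·(6)] = -2/63
Sum: 7·(20/9) + (-8)·(-20/7) + 7·(5/3) + 7·(-2/63) = 349/7

349/7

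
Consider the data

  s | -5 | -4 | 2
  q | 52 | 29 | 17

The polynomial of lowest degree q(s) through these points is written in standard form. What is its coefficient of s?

4

Build the Lagrange basis polynomials:
L_0(s) = (s + 4)(s - 2) / [7] = (1/7)s^2 + (2/7)s - 8/7
L_1(s) = (s + 5)(s - 2) / [-6] = -(1/6)s^2 - (1/2)s + 5/3
L_2(s) = (s + 5)(s + 4) / [42] = (1/42)s^2 + (3/14)s + 10/21
q(s) = 52·L_0 + 29·L_1 + 17·L_2
Only the coefficient of s is needed; take it from each L_i and combine:
52·(2/7) + 29·(-1/2) + 17·(3/14) = 4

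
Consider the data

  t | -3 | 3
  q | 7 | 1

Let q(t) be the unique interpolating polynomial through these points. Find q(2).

2

Evaluate each Lagrange basis at t = 2:
L_0(2) = (-1)/[(-6)] = 1/6
L_1(2) = (5)/[(6)] = 5/6
Sum: 7·(1/6) + 1·(5/6) = 2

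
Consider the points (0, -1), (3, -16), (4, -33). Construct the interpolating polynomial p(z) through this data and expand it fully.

L_0(z) = (z - 3)(z - 4) / [12] = (1/12)z^2 - (7/12)z + 1
L_1(z) = z(z - 4) / [-3] = -(1/3)z^2 + (4/3)z
L_2(z) = z(z - 3) / [4] = (1/4)z^2 - (3/4)z
p(z) = (-1)·L_0 + (-16)·L_1 + (-33)·L_2
  (-1)·L_0(z) = -(1/12)z^2 + (7/12)z - 1
  (-16)·L_1(z) = (16/3)z^2 - (64/3)z
  (-33)·L_2(z) = -(33/4)z^2 + (99/4)z
Adding term by term: -3z^2 + 4z - 1

p(z) = -3z^2 + 4z - 1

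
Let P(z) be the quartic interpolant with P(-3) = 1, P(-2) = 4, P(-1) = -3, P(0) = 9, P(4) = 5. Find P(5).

-275

Using Newton's divided-difference form:
P[-3,-2] = (4 - 1) / (-2 - (-3)) = 3
P[-2,-1] = (-3 - 4) / (-1 - (-2)) = -7
P[-1,0] = (9 - (-3)) / (0 - (-1)) = 12
P[0,4] = (5 - 9) / (4 - 0) = -1
P[-3,-2,-1] = (-7 - 3) / (-1 - (-3)) = -5
P[-2,-1,0] = (12 - (-7)) / (0 - (-2)) = 19/2
P[-1,0,4] = (-1 - 12) / (4 - (-1)) = -13/5
P[-3,-2,-1,0] = (19/2 - (-5)) / (0 - (-3)) = 29/6
P[-2,-1,0,4] = (-13/5 - 19/2) / (4 - (-2)) = -121/60
P[-3,-2,-1,0,4] = (-121/60 - 29/6) / (4 - (-3)) = -137/140
P(5) = 1 + 3·(8) + (-5)·(8)·(7) + (29/6)·(8)·(7)·(6) + (-137/140)·(8)·(7)·(6)·(5) = -275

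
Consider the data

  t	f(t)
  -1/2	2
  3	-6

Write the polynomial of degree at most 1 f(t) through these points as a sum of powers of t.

f(t) = -(16/7)t + 6/7

L_0(t) = (t - 3) / [-7/2] = -(2/7)t + 6/7
L_1(t) = (t + 1/2) / [7/2] = (2/7)t + 1/7
f(t) = 2·L_0 + (-6)·L_1
  2·L_0(t) = -(4/7)t + 12/7
  (-6)·L_1(t) = -(12/7)t - 6/7
Adding term by term: -(16/7)t + 6/7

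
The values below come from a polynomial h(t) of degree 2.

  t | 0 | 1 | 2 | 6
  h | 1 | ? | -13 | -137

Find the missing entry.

-2

The 3 known values determine h uniquely (degree ≤ 2).
L_0(1) = (-1)·(-5)/[(-2)·(-6)] = 5/12
L_1(1) = (1)·(-5)/[(2)·(-4)] = 5/8
L_2(1) = (1)·(-1)/[(6)·(4)] = -1/24
Sum: 1·(5/12) + (-13)·(5/8) + (-137)·(-1/24) = -2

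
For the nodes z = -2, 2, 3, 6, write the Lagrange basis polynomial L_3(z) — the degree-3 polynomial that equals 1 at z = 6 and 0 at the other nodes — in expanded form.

L_3(z) = (1/96)z^3 - (1/32)z^2 - (1/24)z + 1/8

L_3(z) = (z + 2)(z - 2)(z - 3) / [(8)·(4)·(3)]
       = (z^3 - 3z^2 - 4z + 12) / (96)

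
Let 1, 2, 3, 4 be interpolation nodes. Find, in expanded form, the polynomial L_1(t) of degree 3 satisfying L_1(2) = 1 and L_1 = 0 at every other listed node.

L_1(t) = (1/2)t^3 - 4t^2 + (19/2)t - 6

L_1(t) = (t - 1)(t - 3)(t - 4) / [(1)·(-1)·(-2)]
       = (t^3 - 8t^2 + 19t - 12) / (2)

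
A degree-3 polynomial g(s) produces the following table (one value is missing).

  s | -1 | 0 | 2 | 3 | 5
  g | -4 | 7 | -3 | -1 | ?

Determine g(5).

149/2

The 4 known values determine g uniquely (degree ≤ 3).
Evaluate each Lagrange basis at s = 5:
L_0(5) = (5)·(3)·(2)/[(-1)·(-3)·(-4)] = -5/2
L_1(5) = (6)·(3)·(2)/[(1)·(-2)·(-3)] = 6
L_2(5) = (6)·(5)·(2)/[(3)·(2)·(-1)] = -10
L_3(5) = (6)·(5)·(3)/[(4)·(3)·(1)] = 15/2
Sum: (-4)·(-5/2) + 7·(6) + (-3)·(-10) + (-1)·(15/2) = 149/2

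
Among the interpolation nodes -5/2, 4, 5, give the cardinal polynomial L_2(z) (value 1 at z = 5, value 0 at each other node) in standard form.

L_2(z) = (z + 5/2)(z - 4) / [(15/2)·(1)]
       = (z^2 - (3/2)z - 10) / (15/2)

L_2(z) = (2/15)z^2 - (1/5)z - 4/3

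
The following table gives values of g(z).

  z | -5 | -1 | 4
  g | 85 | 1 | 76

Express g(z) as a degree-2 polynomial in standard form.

Newton's divided differences:
g[-5,-1] = (1 - 85) / (-1 - (-5)) = -21
g[-1,4] = (76 - 1) / (4 - (-1)) = 15
g[-5,-1,4] = (15 - (-21)) / (4 - (-5)) = 4
g(z) = 85 + (-21)·(z + 5) + 4·(z + 5)(z + 1)
Expanding: g(z) = 4z^2 + 3z

g(z) = 4z^2 + 3z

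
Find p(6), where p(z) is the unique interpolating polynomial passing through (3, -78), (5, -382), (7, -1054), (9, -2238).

L_0(6) = (1)·(-1)·(-3)/[(-2)·(-4)·(-6)] = -1/16
L_1(6) = (3)·(-1)·(-3)/[(2)·(-2)·(-4)] = 9/16
L_2(6) = (3)·(1)·(-3)/[(4)·(2)·(-2)] = 9/16
L_3(6) = (3)·(1)·(-1)/[(6)·(4)·(2)] = -1/16
Sum: (-78)·(-1/16) + (-382)·(9/16) + (-1054)·(9/16) + (-2238)·(-1/16) = -663

-663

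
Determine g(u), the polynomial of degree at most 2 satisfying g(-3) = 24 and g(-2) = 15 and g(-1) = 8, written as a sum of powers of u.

g(u) = u^2 - 4u + 3

L_0(u) = (u + 2)(u + 1) / [2] = (1/2)u^2 + (3/2)u + 1
L_1(u) = (u + 3)(u + 1) / [-1] = -u^2 - 4u - 3
L_2(u) = (u + 3)(u + 2) / [2] = (1/2)u^2 + (5/2)u + 3
g(u) = 24·L_0 + 15·L_1 + 8·L_2
  24·L_0(u) = 12u^2 + 36u + 24
  15·L_1(u) = -15u^2 - 60u - 45
  8·L_2(u) = 4u^2 + 20u + 24
Adding term by term: u^2 - 4u + 3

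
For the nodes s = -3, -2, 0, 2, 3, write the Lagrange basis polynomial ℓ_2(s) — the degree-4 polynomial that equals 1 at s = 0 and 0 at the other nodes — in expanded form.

ℓ_2(s) = (1/36)s^4 - (13/36)s^2 + 1

ℓ_2(s) = (s + 3)(s + 2)(s - 2)(s - 3) / [(3)·(2)·(-2)·(-3)]
       = (s^4 - 13s^2 + 36) / (36)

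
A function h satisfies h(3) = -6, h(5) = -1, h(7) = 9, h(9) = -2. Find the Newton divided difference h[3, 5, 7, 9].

h[3,5] = (-1 - (-6)) / (5 - 3) = 5/2
h[5,7] = (9 - (-1)) / (7 - 5) = 5
h[7,9] = (-2 - 9) / (9 - 7) = -11/2
h[3,5,7] = (5 - 5/2) / (7 - 3) = 5/8
h[5,7,9] = (-11/2 - 5) / (9 - 5) = -21/8
h[3,5,7,9] = (-21/8 - 5/8) / (9 - 3) = -13/24

-13/24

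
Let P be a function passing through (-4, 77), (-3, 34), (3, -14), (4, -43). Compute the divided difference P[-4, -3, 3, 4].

-1

P[-4,-3] = (34 - 77) / (-3 - (-4)) = -43
P[-3,3] = (-14 - 34) / (3 - (-3)) = -8
P[3,4] = (-43 - (-14)) / (4 - 3) = -29
P[-4,-3,3] = (-8 - (-43)) / (3 - (-4)) = 5
P[-3,3,4] = (-29 - (-8)) / (4 - (-3)) = -3
P[-4,-3,3,4] = (-3 - 5) / (4 - (-4)) = -1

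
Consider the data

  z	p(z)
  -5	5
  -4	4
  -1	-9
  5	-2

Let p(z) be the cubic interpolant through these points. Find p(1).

-52/3

L_0(1) = (5)·(2)·(-4)/[(-1)·(-4)·(-10)] = 1
L_1(1) = (6)·(2)·(-4)/[(1)·(-3)·(-9)] = -16/9
L_2(1) = (6)·(5)·(-4)/[(4)·(3)·(-6)] = 5/3
L_3(1) = (6)·(5)·(2)/[(10)·(9)·(6)] = 1/9
Sum: 5·(1) + 4·(-16/9) + (-9)·(5/3) + (-2)·(1/9) = -52/3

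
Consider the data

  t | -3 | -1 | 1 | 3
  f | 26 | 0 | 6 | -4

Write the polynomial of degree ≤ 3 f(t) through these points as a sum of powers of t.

f(t) = -t^3 + t^2 + 4t + 2

Newton's divided differences:
f[-3,-1] = (0 - 26) / (-1 - (-3)) = -13
f[-1,1] = (6 - 0) / (1 - (-1)) = 3
f[1,3] = (-4 - 6) / (3 - 1) = -5
f[-3,-1,1] = (3 - (-13)) / (1 - (-3)) = 4
f[-1,1,3] = (-5 - 3) / (3 - (-1)) = -2
f[-3,-1,1,3] = (-2 - 4) / (3 - (-3)) = -1
f(t) = 26 + (-13)·(t + 3) + 4·(t + 3)(t + 1) + (-1)·(t + 3)(t + 1)(t - 1)
Expanding: f(t) = -t^3 + t^2 + 4t + 2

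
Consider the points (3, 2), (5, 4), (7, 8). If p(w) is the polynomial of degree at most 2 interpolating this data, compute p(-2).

23/4

L_0(-2) = (-7)·(-9)/[(-2)·(-4)] = 63/8
L_1(-2) = (-5)·(-9)/[(2)·(-2)] = -45/4
L_2(-2) = (-5)·(-7)/[(4)·(2)] = 35/8
Sum: 2·(63/8) + 4·(-45/4) + 8·(35/8) = 23/4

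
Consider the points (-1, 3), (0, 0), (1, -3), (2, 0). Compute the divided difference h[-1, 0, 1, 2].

1

h[-1,0] = (0 - 3) / (0 - (-1)) = -3
h[0,1] = (-3 - 0) / (1 - 0) = -3
h[1,2] = (0 - (-3)) / (2 - 1) = 3
h[-1,0,1] = (-3 - (-3)) / (1 - (-1)) = 0
h[0,1,2] = (3 - (-3)) / (2 - 0) = 3
h[-1,0,1,2] = (3 - 0) / (2 - (-1)) = 1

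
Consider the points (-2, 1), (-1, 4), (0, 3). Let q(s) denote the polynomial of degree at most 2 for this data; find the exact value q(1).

Evaluate each Lagrange basis at s = 1:
L_0(1) = (2)·(1)/[(-1)·(-2)] = 1
L_1(1) = (3)·(1)/[(1)·(-1)] = -3
L_2(1) = (3)·(2)/[(2)·(1)] = 3
Sum: 1·(1) + 4·(-3) + 3·(3) = -2

-2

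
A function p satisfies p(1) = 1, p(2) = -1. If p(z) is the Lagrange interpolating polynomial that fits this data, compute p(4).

Evaluate each Lagrange basis at z = 4:
L_0(4) = (2)/[(-1)] = -2
L_1(4) = (3)/[(1)] = 3
Sum: 1·(-2) + (-1)·(3) = -5

-5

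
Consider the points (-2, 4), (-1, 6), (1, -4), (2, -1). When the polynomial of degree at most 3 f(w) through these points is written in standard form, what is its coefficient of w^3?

5/4

The leading coefficient equals the top divided difference f[-2,-1,1,2].
f[-2,-1] = (6 - 4) / (-1 - (-2)) = 2
f[-1,1] = (-4 - 6) / (1 - (-1)) = -5
f[1,2] = (-1 - (-4)) / (2 - 1) = 3
f[-2,-1,1] = (-5 - 2) / (1 - (-2)) = -7/3
f[-1,1,2] = (3 - (-5)) / (2 - (-1)) = 8/3
f[-2,-1,1,2] = (8/3 - (-7/3)) / (2 - (-2)) = 5/4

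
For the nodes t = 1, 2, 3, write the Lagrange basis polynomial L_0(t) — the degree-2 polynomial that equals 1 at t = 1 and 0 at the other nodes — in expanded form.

L_0(t) = (t - 2)(t - 3) / [(-1)·(-2)]
       = (t^2 - 5t + 6) / (2)

L_0(t) = (1/2)t^2 - (5/2)t + 3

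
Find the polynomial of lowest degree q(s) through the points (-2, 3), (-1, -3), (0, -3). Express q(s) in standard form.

q(s) = 3s^2 + 3s - 3

Newton's divided differences:
q[-2,-1] = (-3 - 3) / (-1 - (-2)) = -6
q[-1,0] = (-3 - (-3)) / (0 - (-1)) = 0
q[-2,-1,0] = (0 - (-6)) / (0 - (-2)) = 3
q(s) = 3 + (-6)·(s + 2) + 3·(s + 2)(s + 1)
Expanding: q(s) = 3s^2 + 3s - 3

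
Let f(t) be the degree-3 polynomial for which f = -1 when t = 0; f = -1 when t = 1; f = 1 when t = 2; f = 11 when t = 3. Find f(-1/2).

-17/8

Using Newton's divided-difference form:
f[0,1] = (-1 - (-1)) / (1 - 0) = 0
f[1,2] = (1 - (-1)) / (2 - 1) = 2
f[2,3] = (11 - 1) / (3 - 2) = 10
f[0,1,2] = (2 - 0) / (2 - 0) = 1
f[1,2,3] = (10 - 2) / (3 - 1) = 4
f[0,1,2,3] = (4 - 1) / (3 - 0) = 1
f(-1/2) = -1 + 0·(-1/2) + 1·(-1/2)·(-3/2) + 1·(-1/2)·(-3/2)·(-5/2) = -17/8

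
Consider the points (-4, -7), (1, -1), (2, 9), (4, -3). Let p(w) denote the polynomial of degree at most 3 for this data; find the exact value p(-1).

Evaluate each Lagrange basis at w = -1:
L_0(-1) = (-2)·(-3)·(-5)/[(-5)·(-6)·(-8)] = 1/8
L_1(-1) = (3)·(-3)·(-5)/[(5)·(-1)·(-3)] = 3
L_2(-1) = (3)·(-2)·(-5)/[(6)·(1)·(-2)] = -5/2
L_3(-1) = (3)·(-2)·(-3)/[(8)·(3)·(2)] = 3/8
Sum: (-7)·(1/8) + (-1)·(3) + 9·(-5/2) + (-3)·(3/8) = -55/2

-55/2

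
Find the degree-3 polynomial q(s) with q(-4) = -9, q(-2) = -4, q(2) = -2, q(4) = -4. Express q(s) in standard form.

L_0(s) = (s + 2)(s - 2)(s - 4) / [-96] = -(1/96)s^3 + (1/24)s^2 + (1/24)s - 1/6
L_1(s) = (s + 4)(s - 2)(s - 4) / [48] = (1/48)s^3 - (1/24)s^2 - (1/3)s + 2/3
L_2(s) = (s + 4)(s + 2)(s - 4) / [-48] = -(1/48)s^3 - (1/24)s^2 + (1/3)s + 2/3
L_3(s) = (s + 4)(s + 2)(s - 2) / [96] = (1/96)s^3 + (1/24)s^2 - (1/24)s - 1/6
q(s) = (-9)·L_0 + (-4)·L_1 + (-2)·L_2 + (-4)·L_3
  (-9)·L_0(s) = (3/32)s^3 - (3/8)s^2 - (3/8)s + 3/2
  (-4)·L_1(s) = -(1/12)s^3 + (1/6)s^2 + (4/3)s - 8/3
  (-2)·L_2(s) = (1/24)s^3 + (1/12)s^2 - (2/3)s - 4/3
  (-4)·L_3(s) = -(1/24)s^3 - (1/6)s^2 + (1/6)s + 2/3
Adding term by term: (1/96)s^3 - (7/24)s^2 + (11/24)s - 11/6

q(s) = (1/96)s^3 - (7/24)s^2 + (11/24)s - 11/6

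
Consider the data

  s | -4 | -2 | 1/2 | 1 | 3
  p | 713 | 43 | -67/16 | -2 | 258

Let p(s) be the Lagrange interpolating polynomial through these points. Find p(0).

Evaluate each Lagrange basis at s = 0:
L_0(0) = (2)·(-1/2)·(-1)·(-3)/[(-2)·(-9/2)·(-5)·(-7)] = -1/105
L_1(0) = (4)·(-1/2)·(-1)·(-3)/[(2)·(-5/2)·(-3)·(-5)] = 2/25
L_2(0) = (4)·(2)·(-1)·(-3)/[(9/2)·(5/2)·(-1/2)·(-5/2)] = 128/75
L_3(0) = (4)·(2)·(-1/2)·(-3)/[(5)·(3)·(1/2)·(-2)] = -4/5
L_4(0) = (4)·(2)·(-1/2)·(-1)/[(7)·(5)·(5/2)·(2)] = 4/175
Sum: 713·(-1/105) + 43·(2/25) + (-67/16)·(128/75) + (-2)·(-4/5) + 258·(4/175) = -3

-3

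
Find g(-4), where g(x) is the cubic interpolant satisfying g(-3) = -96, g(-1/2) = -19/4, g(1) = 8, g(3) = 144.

-227

Evaluate each Lagrange basis at x = -4:
L_0(-4) = (-7/2)·(-5)·(-7)/[(-5/2)·(-4)·(-6)] = 49/24
L_1(-4) = (-1)·(-5)·(-7)/[(5/2)·(-3/2)·(-7/2)] = -8/3
L_2(-4) = (-1)·(-7/2)·(-7)/[(4)·(3/2)·(-2)] = 49/24
L_3(-4) = (-1)·(-7/2)·(-5)/[(6)·(7/2)·(2)] = -5/12
Sum: (-96)·(49/24) + (-19/4)·(-8/3) + 8·(49/24) + 144·(-5/12) = -227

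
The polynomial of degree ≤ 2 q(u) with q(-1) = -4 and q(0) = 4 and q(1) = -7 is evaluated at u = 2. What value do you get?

Evaluate each Lagrange basis at u = 2:
L_0(2) = (2)·(1)/[(-1)·(-2)] = 1
L_1(2) = (3)·(1)/[(1)·(-1)] = -3
L_2(2) = (3)·(2)/[(2)·(1)] = 3
Sum: (-4)·(1) + 4·(-3) + (-7)·(3) = -37

-37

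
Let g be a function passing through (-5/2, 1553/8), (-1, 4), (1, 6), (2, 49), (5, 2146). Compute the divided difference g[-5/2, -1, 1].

g[-5/2,-1] = (4 - 1553/8) / (-1 - (-5/2)) = -507/4
g[-1,1] = (6 - 4) / (1 - (-1)) = 1
g[-5/2,-1,1] = (1 - (-507/4)) / (1 - (-5/2)) = 73/2

73/2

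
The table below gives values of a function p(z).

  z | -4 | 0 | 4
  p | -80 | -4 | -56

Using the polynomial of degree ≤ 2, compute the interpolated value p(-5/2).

-73/2

Evaluate each Lagrange basis at z = -5/2:
L_0(-5/2) = (-5/2)·(-13/2)/[(-4)·(-8)] = 65/128
L_1(-5/2) = (3/2)·(-13/2)/[(4)·(-4)] = 39/64
L_2(-5/2) = (3/2)·(-5/2)/[(8)·(4)] = -15/128
Sum: (-80)·(65/128) + (-4)·(39/64) + (-56)·(-15/128) = -73/2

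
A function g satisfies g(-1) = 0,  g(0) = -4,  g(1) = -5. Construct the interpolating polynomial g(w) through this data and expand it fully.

g(w) = (3/2)w^2 - (5/2)w - 4

L_0(w) = w(w - 1) / [2] = (1/2)w^2 - (1/2)w
L_1(w) = (w + 1)(w - 1) / [-1] = -w^2 + 1
L_2(w) = (w + 1)w / [2] = (1/2)w^2 + (1/2)w
g(w) = 0·L_0 + (-4)·L_1 + (-5)·L_2
  0·L_0(w) = 0
  (-4)·L_1(w) = 4w^2 - 4
  (-5)·L_2(w) = -(5/2)w^2 - (5/2)w
Adding term by term: (3/2)w^2 - (5/2)w - 4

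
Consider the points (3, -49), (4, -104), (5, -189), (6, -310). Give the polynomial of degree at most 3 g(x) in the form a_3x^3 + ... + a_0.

Build the Lagrange basis polynomials:
L_0(x) = (x - 4)(x - 5)(x - 6) / [-6] = -(1/6)x^3 + (5/2)x^2 - (37/3)x + 20
L_1(x) = (x - 3)(x - 5)(x - 6) / [2] = (1/2)x^3 - 7x^2 + (63/2)x - 45
L_2(x) = (x - 3)(x - 4)(x - 6) / [-2] = -(1/2)x^3 + (13/2)x^2 - 27x + 36
L_3(x) = (x - 3)(x - 4)(x - 5) / [6] = (1/6)x^3 - 2x^2 + (47/6)x - 10
g(x) = (-49)·L_0 + (-104)·L_1 + (-189)·L_2 + (-310)·L_3
  (-49)·L_0(x) = (49/6)x^3 - (245/2)x^2 + (1813/3)x - 980
  (-104)·L_1(x) = -52x^3 + 728x^2 - 3276x + 4680
  (-189)·L_2(x) = (189/2)x^3 - (2457/2)x^2 + 5103x - 6804
  (-310)·L_3(x) = -(155/3)x^3 + 620x^2 - (7285/3)x + 3100
Adding term by term: -x^3 - 3x^2 + 3x - 4

g(x) = -x^3 - 3x^2 + 3x - 4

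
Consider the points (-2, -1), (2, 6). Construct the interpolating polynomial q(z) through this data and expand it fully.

Build the Lagrange basis polynomials:
L_0(z) = (z - 2) / [-4] = -(1/4)z + 1/2
L_1(z) = (z + 2) / [4] = (1/4)z + 1/2
q(z) = (-1)·L_0 + 6·L_1
  (-1)·L_0(z) = (1/4)z - 1/2
  6·L_1(z) = (3/2)z + 3
Adding term by term: (7/4)z + 5/2

q(z) = (7/4)z + 5/2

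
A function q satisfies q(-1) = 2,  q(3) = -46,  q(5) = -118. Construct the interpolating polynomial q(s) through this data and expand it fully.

L_0(s) = (s - 3)(s - 5) / [24] = (1/24)s^2 - (1/3)s + 5/8
L_1(s) = (s + 1)(s - 5) / [-8] = -(1/8)s^2 + (1/2)s + 5/8
L_2(s) = (s + 1)(s - 3) / [12] = (1/12)s^2 - (1/6)s - 1/4
q(s) = 2·L_0 + (-46)·L_1 + (-118)·L_2
  2·L_0(s) = (1/12)s^2 - (2/3)s + 5/4
  (-46)·L_1(s) = (23/4)s^2 - 23s - 115/4
  (-118)·L_2(s) = -(59/6)s^2 + (59/3)s + 59/2
Adding term by term: -4s^2 - 4s + 2

q(s) = -4s^2 - 4s + 2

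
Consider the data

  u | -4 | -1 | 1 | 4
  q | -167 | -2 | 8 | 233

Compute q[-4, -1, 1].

-10

q[-4,-1] = (-2 - (-167)) / (-1 - (-4)) = 55
q[-1,1] = (8 - (-2)) / (1 - (-1)) = 5
q[-4,-1,1] = (5 - 55) / (1 - (-4)) = -10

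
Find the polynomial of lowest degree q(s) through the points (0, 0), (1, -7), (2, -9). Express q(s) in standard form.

Build the Lagrange basis polynomials:
L_0(s) = (s - 1)(s - 2) / [2] = (1/2)s^2 - (3/2)s + 1
L_1(s) = s(s - 2) / [-1] = -s^2 + 2s
L_2(s) = s(s - 1) / [2] = (1/2)s^2 - (1/2)s
q(s) = 0·L_0 + (-7)·L_1 + (-9)·L_2
  0·L_0(s) = 0
  (-7)·L_1(s) = 7s^2 - 14s
  (-9)·L_2(s) = -(9/2)s^2 + (9/2)s
Adding term by term: (5/2)s^2 - (19/2)s

q(s) = (5/2)s^2 - (19/2)s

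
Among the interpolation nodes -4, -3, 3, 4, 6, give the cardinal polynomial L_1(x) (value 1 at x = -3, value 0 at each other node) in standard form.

L_1(x) = (x + 4)(x - 3)(x - 4)(x - 6) / [(1)·(-6)·(-7)·(-9)]
       = (x^4 - 9x^3 + 2x^2 + 144x - 288) / (-378)

L_1(x) = -(1/378)x^4 + (1/42)x^3 - (1/189)x^2 - (8/21)x + 16/21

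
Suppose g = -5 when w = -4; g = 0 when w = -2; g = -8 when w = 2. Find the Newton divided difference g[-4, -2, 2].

-3/4

g[-4,-2] = (0 - (-5)) / (-2 - (-4)) = 5/2
g[-2,2] = (-8 - 0) / (2 - (-2)) = -2
g[-4,-2,2] = (-2 - 5/2) / (2 - (-4)) = -3/4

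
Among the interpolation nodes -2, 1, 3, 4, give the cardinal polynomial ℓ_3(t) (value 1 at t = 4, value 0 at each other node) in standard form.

ℓ_3(t) = (t + 2)(t - 1)(t - 3) / [(6)·(3)·(1)]
       = (t^3 - 2t^2 - 5t + 6) / (18)

ℓ_3(t) = (1/18)t^3 - (1/9)t^2 - (5/18)t + 1/3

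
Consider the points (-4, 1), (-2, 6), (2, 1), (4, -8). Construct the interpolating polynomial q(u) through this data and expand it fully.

L_0(u) = (u + 2)(u - 2)(u - 4) / [-96] = -(1/96)u^3 + (1/24)u^2 + (1/24)u - 1/6
L_1(u) = (u + 4)(u - 2)(u - 4) / [48] = (1/48)u^3 - (1/24)u^2 - (1/3)u + 2/3
L_2(u) = (u + 4)(u + 2)(u - 4) / [-48] = -(1/48)u^3 - (1/24)u^2 + (1/3)u + 2/3
L_3(u) = (u + 4)(u + 2)(u - 2) / [96] = (1/96)u^3 + (1/24)u^2 - (1/24)u - 1/6
q(u) = 1·L_0 + 6·L_1 + 1·L_2 + (-8)·L_3
  1·L_0(u) = -(1/96)u^3 + (1/24)u^2 + (1/24)u - 1/6
  6·L_1(u) = (1/8)u^3 - (1/4)u^2 - 2u + 4
  1·L_2(u) = -(1/48)u^3 - (1/24)u^2 + (1/3)u + 2/3
  (-8)·L_3(u) = -(1/12)u^3 - (1/3)u^2 + (1/3)u + 4/3
Adding term by term: (1/96)u^3 - (7/12)u^2 - (31/24)u + 35/6

q(u) = (1/96)u^3 - (7/12)u^2 - (31/24)u + 35/6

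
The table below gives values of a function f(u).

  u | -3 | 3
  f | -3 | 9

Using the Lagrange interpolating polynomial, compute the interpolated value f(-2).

L_0(-2) = (-5)/[(-6)] = 5/6
L_1(-2) = (1)/[(6)] = 1/6
Sum: (-3)·(5/6) + 9·(1/6) = -1

-1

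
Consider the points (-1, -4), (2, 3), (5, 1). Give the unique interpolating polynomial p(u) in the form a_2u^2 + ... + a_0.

p(u) = -(1/2)u^2 + (17/6)u - 2/3

Newton's divided differences:
p[-1,2] = (3 - (-4)) / (2 - (-1)) = 7/3
p[2,5] = (1 - 3) / (5 - 2) = -2/3
p[-1,2,5] = (-2/3 - 7/3) / (5 - (-1)) = -1/2
p(u) = -4 + (7/3)·(u + 1) + (-1/2)·(u + 1)(u - 2)
Expanding: p(u) = -(1/2)u^2 + (17/6)u - 2/3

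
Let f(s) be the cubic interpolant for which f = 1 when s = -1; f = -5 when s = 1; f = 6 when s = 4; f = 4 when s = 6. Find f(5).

253/35

Using Newton's divided-difference form:
f[-1,1] = (-5 - 1) / (1 - (-1)) = -3
f[1,4] = (6 - (-5)) / (4 - 1) = 11/3
f[4,6] = (4 - 6) / (6 - 4) = -1
f[-1,1,4] = (11/3 - (-3)) / (4 - (-1)) = 4/3
f[1,4,6] = (-1 - 11/3) / (6 - 1) = -14/15
f[-1,1,4,6] = (-14/15 - 4/3) / (6 - (-1)) = -34/105
f(5) = 1 + (-3)·(6) + (4/3)·(6)·(4) + (-34/105)·(6)·(4)·(1) = 253/35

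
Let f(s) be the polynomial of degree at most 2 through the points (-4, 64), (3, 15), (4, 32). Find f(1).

L_0(1) = (-2)·(-3)/[(-7)·(-8)] = 3/28
L_1(1) = (5)·(-3)/[(7)·(-1)] = 15/7
L_2(1) = (5)·(-2)/[(8)·(1)] = -5/4
Sum: 64·(3/28) + 15·(15/7) + 32·(-5/4) = -1

-1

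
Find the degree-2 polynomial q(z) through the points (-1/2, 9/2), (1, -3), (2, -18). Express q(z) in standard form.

q(z) = -4z^2 - 3z + 4

Newton's divided differences:
q[-1/2,1] = (-3 - 9/2) / (1 - (-1/2)) = -5
q[1,2] = (-18 - (-3)) / (2 - 1) = -15
q[-1/2,1,2] = (-15 - (-5)) / (2 - (-1/2)) = -4
q(z) = 9/2 + (-5)·(z + 1/2) + (-4)·(z + 1/2)(z - 1)
Expanding: q(z) = -4z^2 - 3z + 4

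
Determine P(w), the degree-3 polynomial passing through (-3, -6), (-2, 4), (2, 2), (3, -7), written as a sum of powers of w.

P(w) = (1/15)w^3 - (19/10)w^2 - (23/30)w + 53/5

Newton's divided differences:
P[-3,-2] = (4 - (-6)) / (-2 - (-3)) = 10
P[-2,2] = (2 - 4) / (2 - (-2)) = -1/2
P[2,3] = (-7 - 2) / (3 - 2) = -9
P[-3,-2,2] = (-1/2 - 10) / (2 - (-3)) = -21/10
P[-2,2,3] = (-9 - (-1/2)) / (3 - (-2)) = -17/10
P[-3,-2,2,3] = (-17/10 - (-21/10)) / (3 - (-3)) = 1/15
P(w) = -6 + 10·(w + 3) + (-21/10)·(w + 3)(w + 2) + (1/15)·(w + 3)(w + 2)(w - 2)
Expanding: P(w) = (1/15)w^3 - (19/10)w^2 - (23/30)w + 53/5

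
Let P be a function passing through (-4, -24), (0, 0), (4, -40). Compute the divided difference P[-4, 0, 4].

-2

P[-4,0] = (0 - (-24)) / (0 - (-4)) = 6
P[0,4] = (-40 - 0) / (4 - 0) = -10
P[-4,0,4] = (-10 - 6) / (4 - (-4)) = -2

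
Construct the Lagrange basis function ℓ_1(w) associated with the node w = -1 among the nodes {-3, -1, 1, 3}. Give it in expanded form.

ℓ_1(w) = (1/16)w^3 - (1/16)w^2 - (9/16)w + 9/16

ℓ_1(w) = (w + 3)(w - 1)(w - 3) / [(2)·(-2)·(-4)]
       = (w^3 - w^2 - 9w + 9) / (16)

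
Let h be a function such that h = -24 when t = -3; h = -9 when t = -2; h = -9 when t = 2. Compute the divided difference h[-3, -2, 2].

h[-3,-2] = (-9 - (-24)) / (-2 - (-3)) = 15
h[-2,2] = (-9 - (-9)) / (2 - (-2)) = 0
h[-3,-2,2] = (0 - 15) / (2 - (-3)) = -3

-3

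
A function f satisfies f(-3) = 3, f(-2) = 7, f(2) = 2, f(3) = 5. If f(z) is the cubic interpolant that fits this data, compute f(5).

147/5

L_0(5) = (7)·(3)·(2)/[(-1)·(-5)·(-6)] = -7/5
L_1(5) = (8)·(3)·(2)/[(1)·(-4)·(-5)] = 12/5
L_2(5) = (8)·(7)·(2)/[(5)·(4)·(-1)] = -28/5
L_3(5) = (8)·(7)·(3)/[(6)·(5)·(1)] = 28/5
Sum: 3·(-7/5) + 7·(12/5) + 2·(-28/5) + 5·(28/5) = 147/5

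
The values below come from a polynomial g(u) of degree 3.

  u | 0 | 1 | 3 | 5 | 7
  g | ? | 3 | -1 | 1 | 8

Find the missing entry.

121/16

The 4 known values determine g uniquely (degree ≤ 3).
Evaluate each Lagrange basis at u = 0:
L_0(0) = (-3)·(-5)·(-7)/[(-2)·(-4)·(-6)] = 35/16
L_1(0) = (-1)·(-5)·(-7)/[(2)·(-2)·(-4)] = -35/16
L_2(0) = (-1)·(-3)·(-7)/[(4)·(2)·(-2)] = 21/16
L_3(0) = (-1)·(-3)·(-5)/[(6)·(4)·(2)] = -5/16
Sum: 3·(35/16) + (-1)·(-35/16) + 1·(21/16) + 8·(-5/16) = 121/16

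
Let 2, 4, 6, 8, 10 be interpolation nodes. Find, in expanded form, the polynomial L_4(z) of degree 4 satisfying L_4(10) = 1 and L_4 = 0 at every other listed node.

L_4(z) = (z - 2)(z - 4)(z - 6)(z - 8) / [(8)·(6)·(4)·(2)]
       = (z^4 - 20z^3 + 140z^2 - 400z + 384) / (384)

L_4(z) = (1/384)z^4 - (5/96)z^3 + (35/96)z^2 - (25/24)z + 1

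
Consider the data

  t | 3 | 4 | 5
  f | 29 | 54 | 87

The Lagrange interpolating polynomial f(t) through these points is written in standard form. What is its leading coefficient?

4

Build the Lagrange basis polynomials:
L_0(t) = (t - 4)(t - 5) / [2] = (1/2)t^2 - (9/2)t + 10
L_1(t) = (t - 3)(t - 5) / [-1] = -t^2 + 8t - 15
L_2(t) = (t - 3)(t - 4) / [2] = (1/2)t^2 - (7/2)t + 6
f(t) = 29·L_0 + 54·L_1 + 87·L_2
Only the coefficient of t^2 is needed; take it from each L_i and combine:
29·(1/2) + 54·(-1) + 87·(1/2) = 4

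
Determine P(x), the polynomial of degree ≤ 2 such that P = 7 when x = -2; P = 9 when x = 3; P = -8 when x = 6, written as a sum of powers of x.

P(x) = -(91/120)x^2 + (139/120)x + 247/20

Build the Lagrange basis polynomials:
L_0(x) = (x - 3)(x - 6) / [40] = (1/40)x^2 - (9/40)x + 9/20
L_1(x) = (x + 2)(x - 6) / [-15] = -(1/15)x^2 + (4/15)x + 4/5
L_2(x) = (x + 2)(x - 3) / [24] = (1/24)x^2 - (1/24)x - 1/4
P(x) = 7·L_0 + 9·L_1 + (-8)·L_2
  7·L_0(x) = (7/40)x^2 - (63/40)x + 63/20
  9·L_1(x) = -(3/5)x^2 + (12/5)x + 36/5
  (-8)·L_2(x) = -(1/3)x^2 + (1/3)x + 2
Adding term by term: -(91/120)x^2 + (139/120)x + 247/20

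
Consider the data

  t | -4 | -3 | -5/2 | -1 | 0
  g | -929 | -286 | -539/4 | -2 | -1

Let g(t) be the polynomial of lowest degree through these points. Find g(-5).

-2306

L_0(-5) = (-2)·(-5/2)·(-4)·(-5)/[(-1)·(-3/2)·(-3)·(-4)] = 50/9
L_1(-5) = (-1)·(-5/2)·(-4)·(-5)/[(1)·(-1/2)·(-2)·(-3)] = -50/3
L_2(-5) = (-1)·(-2)·(-4)·(-5)/[(3/2)·(1/2)·(-3/2)·(-5/2)] = 128/9
L_3(-5) = (-1)·(-2)·(-5/2)·(-5)/[(3)·(2)·(3/2)·(-1)] = -25/9
L_4(-5) = (-1)·(-2)·(-5/2)·(-4)/[(4)·(3)·(5/2)·(1)] = 2/3
Sum: (-929)·(50/9) + (-286)·(-50/3) + (-539/4)·(128/9) + (-2)·(-25/9) + (-1)·(2/3) = -2306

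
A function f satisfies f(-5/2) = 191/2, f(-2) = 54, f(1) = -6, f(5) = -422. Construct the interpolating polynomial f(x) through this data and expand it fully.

Build the Lagrange basis polynomials:
L_0(x) = (x + 2)(x - 1)(x - 5) / [-105/8] = -(8/105)x^3 + (32/105)x^2 + (8/15)x - 16/21
L_1(x) = (x + 5/2)(x - 1)(x - 5) / [21/2] = (2/21)x^3 - (1/3)x^2 - (20/21)x + 25/21
L_2(x) = (x + 5/2)(x + 2)(x - 5) / [-42] = -(1/42)x^3 + (1/84)x^2 + (5/12)x + 25/42
L_3(x) = (x + 5/2)(x + 2)(x - 1) / [210] = (1/210)x^3 + (1/60)x^2 + (1/420)x - 1/42
f(x) = (191/2)·L_0 + 54·L_1 + (-6)·L_2 + (-422)·L_3
  (191/2)·L_0(x) = -(764/105)x^3 + (3056/105)x^2 + (764/15)x - 1528/21
  54·L_1(x) = (36/7)x^3 - 18x^2 - (360/7)x + 450/7
  (-6)·L_2(x) = (1/7)x^3 - (1/14)x^2 - (5/2)x - 25/7
  (-422)·L_3(x) = -(211/105)x^3 - (211/30)x^2 - (211/210)x + 211/21
Adding term by term: -4x^3 + 4x^2 - 4x - 2

f(x) = -4x^3 + 4x^2 - 4x - 2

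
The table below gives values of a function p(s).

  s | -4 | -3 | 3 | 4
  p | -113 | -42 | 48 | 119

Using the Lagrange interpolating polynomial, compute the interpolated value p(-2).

Evaluate each Lagrange basis at s = -2:
L_0(-2) = (1)·(-5)·(-6)/[(-1)·(-7)·(-8)] = -15/28
L_1(-2) = (2)·(-5)·(-6)/[(1)·(-6)·(-7)] = 10/7
L_2(-2) = (2)·(1)·(-6)/[(7)·(6)·(-1)] = 2/7
L_3(-2) = (2)·(1)·(-5)/[(8)·(7)·(1)] = -5/28
Sum: (-113)·(-15/28) + (-42)·(10/7) + 48·(2/7) + 119·(-5/28) = -7

-7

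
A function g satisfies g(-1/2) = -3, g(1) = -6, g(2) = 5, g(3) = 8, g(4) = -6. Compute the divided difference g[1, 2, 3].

-4

g[1,2] = (5 - (-6)) / (2 - 1) = 11
g[2,3] = (8 - 5) / (3 - 2) = 3
g[1,2,3] = (3 - 11) / (3 - 1) = -4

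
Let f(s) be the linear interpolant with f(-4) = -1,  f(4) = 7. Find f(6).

9

L_0(6) = (2)/[(-8)] = -1/4
L_1(6) = (10)/[(8)] = 5/4
Sum: (-1)·(-1/4) + 7·(5/4) = 9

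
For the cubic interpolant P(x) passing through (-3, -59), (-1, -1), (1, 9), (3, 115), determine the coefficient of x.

L_0(x) = (x + 1)(x - 1)(x - 3) / [-48] = -(1/48)x^3 + (1/16)x^2 + (1/48)x - 1/16
L_1(x) = (x + 3)(x - 1)(x - 3) / [16] = (1/16)x^3 - (1/16)x^2 - (9/16)x + 9/16
L_2(x) = (x + 3)(x + 1)(x - 3) / [-16] = -(1/16)x^3 - (1/16)x^2 + (9/16)x + 9/16
L_3(x) = (x + 3)(x + 1)(x - 1) / [48] = (1/48)x^3 + (1/16)x^2 - (1/48)x - 1/16
P(x) = (-59)·L_0 + (-1)·L_1 + 9·L_2 + 115·L_3
Only the coefficient of x is needed; take it from each L_i and combine:
(-59)·(1/48) + (-1)·(-9/16) + 9·(9/16) + 115·(-1/48) = 2

2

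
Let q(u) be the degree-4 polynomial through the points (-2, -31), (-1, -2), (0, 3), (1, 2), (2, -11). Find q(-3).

-126

Using Newton's divided-difference form:
q[-2,-1] = (-2 - (-31)) / (-1 - (-2)) = 29
q[-1,0] = (3 - (-2)) / (0 - (-1)) = 5
q[0,1] = (2 - 3) / (1 - 0) = -1
q[1,2] = (-11 - 2) / (2 - 1) = -13
q[-2,-1,0] = (5 - 29) / (0 - (-2)) = -12
q[-1,0,1] = (-1 - 5) / (1 - (-1)) = -3
q[0,1,2] = (-13 - (-1)) / (2 - 0) = -6
q[-2,-1,0,1] = (-3 - (-12)) / (1 - (-2)) = 3
q[-1,0,1,2] = (-6 - (-3)) / (2 - (-1)) = -1
q[-2,-1,0,1,2] = (-1 - 3) / (2 - (-2)) = -1
q(-3) = -31 + 29·(-1) + (-12)·(-1)·(-2) + 3·(-1)·(-2)·(-3) + (-1)·(-1)·(-2)·(-3)·(-4) = -126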